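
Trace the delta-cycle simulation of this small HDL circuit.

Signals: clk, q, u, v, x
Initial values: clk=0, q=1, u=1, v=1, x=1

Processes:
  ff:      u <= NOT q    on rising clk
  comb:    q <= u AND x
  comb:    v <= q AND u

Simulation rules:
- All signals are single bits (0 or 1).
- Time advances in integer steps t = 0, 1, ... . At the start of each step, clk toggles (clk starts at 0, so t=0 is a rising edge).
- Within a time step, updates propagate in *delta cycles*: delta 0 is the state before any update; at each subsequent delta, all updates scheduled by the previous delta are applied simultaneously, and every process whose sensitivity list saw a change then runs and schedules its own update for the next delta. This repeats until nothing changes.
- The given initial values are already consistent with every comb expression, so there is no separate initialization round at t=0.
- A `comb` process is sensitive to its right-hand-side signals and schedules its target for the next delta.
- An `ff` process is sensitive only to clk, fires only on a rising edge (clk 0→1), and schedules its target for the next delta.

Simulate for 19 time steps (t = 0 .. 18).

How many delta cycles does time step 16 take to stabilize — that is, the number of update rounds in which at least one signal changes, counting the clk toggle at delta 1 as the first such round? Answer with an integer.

t=0 Δ0: q=1 x=1 clk=0 u=1 v=1
  Δ1: clk:0→1
  Δ2: u:1→0
  Δ3: q:1→0, v:1→0
  (3Δ to stable)
t=1 Δ0: q=0 x=1 clk=1 u=0 v=0
  Δ1: clk:1→0
  (1Δ to stable)
t=2 Δ0: q=0 x=1 clk=0 u=0 v=0
  Δ1: clk:0→1
  Δ2: u:0→1
  Δ3: q:0→1
  Δ4: v:0→1
  (4Δ to stable)
t=3 Δ0: q=1 x=1 clk=1 u=1 v=1
  Δ1: clk:1→0
  (1Δ to stable)
t=4 Δ0: q=1 x=1 clk=0 u=1 v=1
  Δ1: clk:0→1
  Δ2: u:1→0
  Δ3: q:1→0, v:1→0
  (3Δ to stable)
t=5 Δ0: q=0 x=1 clk=1 u=0 v=0
  Δ1: clk:1→0
  (1Δ to stable)
t=6 Δ0: q=0 x=1 clk=0 u=0 v=0
  Δ1: clk:0→1
  Δ2: u:0→1
  Δ3: q:0→1
  Δ4: v:0→1
  (4Δ to stable)
t=7 Δ0: q=1 x=1 clk=1 u=1 v=1
  Δ1: clk:1→0
  (1Δ to stable)
t=8 Δ0: q=1 x=1 clk=0 u=1 v=1
  Δ1: clk:0→1
  Δ2: u:1→0
  Δ3: q:1→0, v:1→0
  (3Δ to stable)
t=9 Δ0: q=0 x=1 clk=1 u=0 v=0
  Δ1: clk:1→0
  (1Δ to stable)
t=10 Δ0: q=0 x=1 clk=0 u=0 v=0
  Δ1: clk:0→1
  Δ2: u:0→1
  Δ3: q:0→1
  Δ4: v:0→1
  (4Δ to stable)
t=11 Δ0: q=1 x=1 clk=1 u=1 v=1
  Δ1: clk:1→0
  (1Δ to stable)
t=12 Δ0: q=1 x=1 clk=0 u=1 v=1
  Δ1: clk:0→1
  Δ2: u:1→0
  Δ3: q:1→0, v:1→0
  (3Δ to stable)
t=13 Δ0: q=0 x=1 clk=1 u=0 v=0
  Δ1: clk:1→0
  (1Δ to stable)
t=14 Δ0: q=0 x=1 clk=0 u=0 v=0
  Δ1: clk:0→1
  Δ2: u:0→1
  Δ3: q:0→1
  Δ4: v:0→1
  (4Δ to stable)
t=15 Δ0: q=1 x=1 clk=1 u=1 v=1
  Δ1: clk:1→0
  (1Δ to stable)
t=16 Δ0: q=1 x=1 clk=0 u=1 v=1
  Δ1: clk:0→1
  Δ2: u:1→0
  Δ3: q:1→0, v:1→0
  (3Δ to stable)
t=17 Δ0: q=0 x=1 clk=1 u=0 v=0
  Δ1: clk:1→0
  (1Δ to stable)
t=18 Δ0: q=0 x=1 clk=0 u=0 v=0
  Δ1: clk:0→1
  Δ2: u:0→1
  Δ3: q:0→1
  Δ4: v:0→1
  (4Δ to stable)

3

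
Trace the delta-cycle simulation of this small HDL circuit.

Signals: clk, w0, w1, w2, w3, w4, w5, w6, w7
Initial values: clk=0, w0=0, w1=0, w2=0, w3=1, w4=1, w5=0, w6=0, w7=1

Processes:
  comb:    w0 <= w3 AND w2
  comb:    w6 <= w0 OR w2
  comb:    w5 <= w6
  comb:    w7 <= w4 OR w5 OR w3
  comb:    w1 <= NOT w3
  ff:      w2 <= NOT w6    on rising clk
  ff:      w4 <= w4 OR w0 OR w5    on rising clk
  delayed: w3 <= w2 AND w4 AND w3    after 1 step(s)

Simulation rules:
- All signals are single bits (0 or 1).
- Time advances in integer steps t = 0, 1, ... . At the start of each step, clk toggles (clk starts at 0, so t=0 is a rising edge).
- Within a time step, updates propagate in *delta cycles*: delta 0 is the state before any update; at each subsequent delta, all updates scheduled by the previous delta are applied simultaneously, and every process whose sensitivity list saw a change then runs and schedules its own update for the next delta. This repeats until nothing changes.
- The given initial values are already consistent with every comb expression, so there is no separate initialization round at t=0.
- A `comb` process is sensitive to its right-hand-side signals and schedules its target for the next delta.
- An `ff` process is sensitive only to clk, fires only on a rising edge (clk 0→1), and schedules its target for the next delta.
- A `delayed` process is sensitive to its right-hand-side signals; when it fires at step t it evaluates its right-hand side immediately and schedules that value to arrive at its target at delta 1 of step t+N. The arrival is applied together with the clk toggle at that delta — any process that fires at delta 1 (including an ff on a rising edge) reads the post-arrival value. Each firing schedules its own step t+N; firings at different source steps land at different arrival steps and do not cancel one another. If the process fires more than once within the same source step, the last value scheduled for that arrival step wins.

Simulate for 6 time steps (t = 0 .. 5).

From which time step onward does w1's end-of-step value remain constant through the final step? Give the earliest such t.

[bits: w4,w1,clk,w2,w5,w3,w0,w7,w6]
t=0: Δ0=100001010 Δ1=101001010 Δ2=101101010 Δ3=101101111 Δ4=101111111 | 4Δ
t=1: Δ0=101111111 Δ1=100111111 | 1Δ
t=2: Δ0=100111111 Δ1=101111111 Δ2=101011111 Δ3=101011011 Δ4=101011010 Δ5=101001010 | 5Δ
t=3: Δ0=101001010 Δ1=100000010 Δ2=110000010 | 2Δ
t=4: Δ0=110000010 Δ1=111000010 Δ2=111100010 Δ3=111100011 Δ4=111110011 | 4Δ
t=5: Δ0=111110011 Δ1=110110011 | 1Δ

3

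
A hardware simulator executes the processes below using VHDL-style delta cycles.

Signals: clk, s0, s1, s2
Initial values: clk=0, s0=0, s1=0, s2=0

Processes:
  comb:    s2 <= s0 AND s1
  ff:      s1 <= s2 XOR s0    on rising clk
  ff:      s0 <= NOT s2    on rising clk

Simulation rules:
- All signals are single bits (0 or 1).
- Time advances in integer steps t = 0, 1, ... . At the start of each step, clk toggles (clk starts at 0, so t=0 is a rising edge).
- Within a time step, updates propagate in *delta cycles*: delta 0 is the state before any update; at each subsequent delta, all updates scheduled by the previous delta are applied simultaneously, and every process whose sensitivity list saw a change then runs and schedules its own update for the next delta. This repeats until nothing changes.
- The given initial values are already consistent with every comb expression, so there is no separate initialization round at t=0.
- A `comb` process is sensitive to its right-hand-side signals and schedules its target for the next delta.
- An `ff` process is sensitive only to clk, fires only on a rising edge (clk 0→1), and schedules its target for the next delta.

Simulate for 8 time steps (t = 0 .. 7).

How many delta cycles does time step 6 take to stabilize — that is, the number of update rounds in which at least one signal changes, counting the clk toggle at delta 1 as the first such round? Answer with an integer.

t=0 Δ0: clk=0 s2=0 s1=0 s0=0
  Δ1: clk:0→1
  Δ2: s0:0→1
  (2Δ to stable)
t=1 Δ0: clk=1 s2=0 s1=0 s0=1
  Δ1: clk:1→0
  (1Δ to stable)
t=2 Δ0: clk=0 s2=0 s1=0 s0=1
  Δ1: clk:0→1
  Δ2: s1:0→1
  Δ3: s2:0→1
  (3Δ to stable)
t=3 Δ0: clk=1 s2=1 s1=1 s0=1
  Δ1: clk:1→0
  (1Δ to stable)
t=4 Δ0: clk=0 s2=1 s1=1 s0=1
  Δ1: clk:0→1
  Δ2: s1:1→0, s0:1→0
  Δ3: s2:1→0
  (3Δ to stable)
t=5 Δ0: clk=1 s2=0 s1=0 s0=0
  Δ1: clk:1→0
  (1Δ to stable)
t=6 Δ0: clk=0 s2=0 s1=0 s0=0
  Δ1: clk:0→1
  Δ2: s0:0→1
  (2Δ to stable)
t=7 Δ0: clk=1 s2=0 s1=0 s0=1
  Δ1: clk:1→0
  (1Δ to stable)

2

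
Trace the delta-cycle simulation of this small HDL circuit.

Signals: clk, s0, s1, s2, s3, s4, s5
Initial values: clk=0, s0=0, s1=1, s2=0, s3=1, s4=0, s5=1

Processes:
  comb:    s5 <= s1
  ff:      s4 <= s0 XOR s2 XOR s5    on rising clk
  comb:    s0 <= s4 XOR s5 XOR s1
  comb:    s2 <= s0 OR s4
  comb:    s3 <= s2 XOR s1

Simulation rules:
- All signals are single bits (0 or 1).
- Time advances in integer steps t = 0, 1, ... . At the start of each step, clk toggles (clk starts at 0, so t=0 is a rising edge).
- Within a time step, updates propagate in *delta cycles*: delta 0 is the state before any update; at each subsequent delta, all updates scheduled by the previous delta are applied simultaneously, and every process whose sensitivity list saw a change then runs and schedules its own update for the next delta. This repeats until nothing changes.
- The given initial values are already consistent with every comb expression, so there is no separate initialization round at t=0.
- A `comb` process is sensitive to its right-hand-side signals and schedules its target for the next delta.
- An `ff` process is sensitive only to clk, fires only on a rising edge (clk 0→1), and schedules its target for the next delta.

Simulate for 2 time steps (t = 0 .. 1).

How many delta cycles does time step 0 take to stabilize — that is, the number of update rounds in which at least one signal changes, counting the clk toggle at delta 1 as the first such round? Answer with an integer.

4

t=0 Δ0: s1=1 s5=1 s2=0 clk=0 s4=0 s0=0 s3=1
  Δ1: clk:0→1
  Δ2: s4:0→1
  Δ3: s2:0→1, s0:0→1
  Δ4: s3:1→0
  (4Δ to stable)
t=1 Δ0: s1=1 s5=1 s2=1 clk=1 s4=1 s0=1 s3=0
  Δ1: clk:1→0
  (1Δ to stable)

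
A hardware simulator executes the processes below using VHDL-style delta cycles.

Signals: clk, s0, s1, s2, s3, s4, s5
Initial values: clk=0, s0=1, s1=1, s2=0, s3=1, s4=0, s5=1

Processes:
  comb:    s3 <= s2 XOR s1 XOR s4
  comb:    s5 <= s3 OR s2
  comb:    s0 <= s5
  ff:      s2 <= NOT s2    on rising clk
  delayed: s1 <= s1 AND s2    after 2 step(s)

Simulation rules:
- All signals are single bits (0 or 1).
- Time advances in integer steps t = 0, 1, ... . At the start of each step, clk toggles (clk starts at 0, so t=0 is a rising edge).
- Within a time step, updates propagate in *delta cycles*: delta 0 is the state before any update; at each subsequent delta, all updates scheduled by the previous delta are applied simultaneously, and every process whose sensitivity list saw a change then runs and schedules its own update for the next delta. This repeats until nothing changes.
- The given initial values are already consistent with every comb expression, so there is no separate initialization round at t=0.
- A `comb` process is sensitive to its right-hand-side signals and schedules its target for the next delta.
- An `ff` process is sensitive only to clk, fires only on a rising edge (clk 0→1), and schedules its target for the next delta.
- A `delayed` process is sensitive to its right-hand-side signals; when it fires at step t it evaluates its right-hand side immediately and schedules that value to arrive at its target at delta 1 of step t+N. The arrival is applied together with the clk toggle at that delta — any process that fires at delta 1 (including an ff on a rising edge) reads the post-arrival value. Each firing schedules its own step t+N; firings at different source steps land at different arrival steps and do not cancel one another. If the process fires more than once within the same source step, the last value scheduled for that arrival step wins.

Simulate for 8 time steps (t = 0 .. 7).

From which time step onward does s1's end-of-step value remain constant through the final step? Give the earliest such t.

4

t=0 Δ0: s1=1 s2=0 s4=0 clk=0 s0=1 s5=1 s3=1
  Δ1: clk:0→1
  Δ2: s2:0→1
  Δ3: s3:1→0
  (3Δ to stable)
t=1 Δ0: s1=1 s2=1 s4=0 clk=1 s0=1 s5=1 s3=0
  Δ1: clk:1→0
  (1Δ to stable)
t=2 Δ0: s1=1 s2=1 s4=0 clk=0 s0=1 s5=1 s3=0
  Δ1: clk:0→1
  Δ2: s2:1→0
  Δ3: s5:1→0, s3:0→1
  Δ4: s0:1→0, s5:0→1
  Δ5: s0:0→1
  (5Δ to stable)
t=3 Δ0: s1=1 s2=0 s4=0 clk=1 s0=1 s5=1 s3=1
  Δ1: clk:1→0
  (1Δ to stable)
t=4 Δ0: s1=1 s2=0 s4=0 clk=0 s0=1 s5=1 s3=1
  Δ1: s1:1→0, clk:0→1
  Δ2: s2:0→1, s3:1→0
  Δ3: s3:0→1
  (3Δ to stable)
t=5 Δ0: s1=0 s2=1 s4=0 clk=1 s0=1 s5=1 s3=1
  Δ1: clk:1→0
  (1Δ to stable)
t=6 Δ0: s1=0 s2=1 s4=0 clk=0 s0=1 s5=1 s3=1
  Δ1: clk:0→1
  Δ2: s2:1→0
  Δ3: s3:1→0
  Δ4: s5:1→0
  Δ5: s0:1→0
  (5Δ to stable)
t=7 Δ0: s1=0 s2=0 s4=0 clk=1 s0=0 s5=0 s3=0
  Δ1: clk:1→0
  (1Δ to stable)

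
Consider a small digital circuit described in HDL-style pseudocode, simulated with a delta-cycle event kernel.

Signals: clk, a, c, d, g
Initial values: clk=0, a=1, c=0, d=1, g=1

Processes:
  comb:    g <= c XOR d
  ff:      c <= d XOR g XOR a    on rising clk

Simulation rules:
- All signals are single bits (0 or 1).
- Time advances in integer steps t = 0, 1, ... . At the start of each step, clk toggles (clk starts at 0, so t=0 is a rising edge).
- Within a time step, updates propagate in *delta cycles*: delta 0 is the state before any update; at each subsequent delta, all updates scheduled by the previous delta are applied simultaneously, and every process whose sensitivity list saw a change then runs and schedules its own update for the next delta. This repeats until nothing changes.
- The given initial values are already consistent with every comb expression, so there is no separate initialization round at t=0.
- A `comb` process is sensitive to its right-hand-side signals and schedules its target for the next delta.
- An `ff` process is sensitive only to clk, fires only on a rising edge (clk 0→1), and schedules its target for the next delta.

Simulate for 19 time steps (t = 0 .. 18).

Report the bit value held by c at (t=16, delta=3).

t0.Δ0 c=0 g=1 a=1 d=1 clk=0
t0.Δ1 c=0 g=1 a=1 d=1 clk=1
t0.Δ2 c=1 g=1 a=1 d=1 clk=1
t0.Δ3 c=1 g=0 a=1 d=1 clk=1
t1.Δ0 c=1 g=0 a=1 d=1 clk=1
t1.Δ1 c=1 g=0 a=1 d=1 clk=0
t2.Δ0 c=1 g=0 a=1 d=1 clk=0
t2.Δ1 c=1 g=0 a=1 d=1 clk=1
t2.Δ2 c=0 g=0 a=1 d=1 clk=1
t2.Δ3 c=0 g=1 a=1 d=1 clk=1
t3.Δ0 c=0 g=1 a=1 d=1 clk=1
t3.Δ1 c=0 g=1 a=1 d=1 clk=0
t4.Δ0 c=0 g=1 a=1 d=1 clk=0
t4.Δ1 c=0 g=1 a=1 d=1 clk=1
t4.Δ2 c=1 g=1 a=1 d=1 clk=1
t4.Δ3 c=1 g=0 a=1 d=1 clk=1
t5.Δ0 c=1 g=0 a=1 d=1 clk=1
t5.Δ1 c=1 g=0 a=1 d=1 clk=0
t6.Δ0 c=1 g=0 a=1 d=1 clk=0
t6.Δ1 c=1 g=0 a=1 d=1 clk=1
t6.Δ2 c=0 g=0 a=1 d=1 clk=1
t6.Δ3 c=0 g=1 a=1 d=1 clk=1
t7.Δ0 c=0 g=1 a=1 d=1 clk=1
t7.Δ1 c=0 g=1 a=1 d=1 clk=0
t8.Δ0 c=0 g=1 a=1 d=1 clk=0
t8.Δ1 c=0 g=1 a=1 d=1 clk=1
t8.Δ2 c=1 g=1 a=1 d=1 clk=1
t8.Δ3 c=1 g=0 a=1 d=1 clk=1
t9.Δ0 c=1 g=0 a=1 d=1 clk=1
t9.Δ1 c=1 g=0 a=1 d=1 clk=0
t10.Δ0 c=1 g=0 a=1 d=1 clk=0
t10.Δ1 c=1 g=0 a=1 d=1 clk=1
t10.Δ2 c=0 g=0 a=1 d=1 clk=1
t10.Δ3 c=0 g=1 a=1 d=1 clk=1
t11.Δ0 c=0 g=1 a=1 d=1 clk=1
t11.Δ1 c=0 g=1 a=1 d=1 clk=0
t12.Δ0 c=0 g=1 a=1 d=1 clk=0
t12.Δ1 c=0 g=1 a=1 d=1 clk=1
t12.Δ2 c=1 g=1 a=1 d=1 clk=1
t12.Δ3 c=1 g=0 a=1 d=1 clk=1
t13.Δ0 c=1 g=0 a=1 d=1 clk=1
t13.Δ1 c=1 g=0 a=1 d=1 clk=0
t14.Δ0 c=1 g=0 a=1 d=1 clk=0
t14.Δ1 c=1 g=0 a=1 d=1 clk=1
t14.Δ2 c=0 g=0 a=1 d=1 clk=1
t14.Δ3 c=0 g=1 a=1 d=1 clk=1
t15.Δ0 c=0 g=1 a=1 d=1 clk=1
t15.Δ1 c=0 g=1 a=1 d=1 clk=0
t16.Δ0 c=0 g=1 a=1 d=1 clk=0
t16.Δ1 c=0 g=1 a=1 d=1 clk=1
t16.Δ2 c=1 g=1 a=1 d=1 clk=1
t16.Δ3 c=1 g=0 a=1 d=1 clk=1
t17.Δ0 c=1 g=0 a=1 d=1 clk=1
t17.Δ1 c=1 g=0 a=1 d=1 clk=0
t18.Δ0 c=1 g=0 a=1 d=1 clk=0
t18.Δ1 c=1 g=0 a=1 d=1 clk=1
t18.Δ2 c=0 g=0 a=1 d=1 clk=1
t18.Δ3 c=0 g=1 a=1 d=1 clk=1

1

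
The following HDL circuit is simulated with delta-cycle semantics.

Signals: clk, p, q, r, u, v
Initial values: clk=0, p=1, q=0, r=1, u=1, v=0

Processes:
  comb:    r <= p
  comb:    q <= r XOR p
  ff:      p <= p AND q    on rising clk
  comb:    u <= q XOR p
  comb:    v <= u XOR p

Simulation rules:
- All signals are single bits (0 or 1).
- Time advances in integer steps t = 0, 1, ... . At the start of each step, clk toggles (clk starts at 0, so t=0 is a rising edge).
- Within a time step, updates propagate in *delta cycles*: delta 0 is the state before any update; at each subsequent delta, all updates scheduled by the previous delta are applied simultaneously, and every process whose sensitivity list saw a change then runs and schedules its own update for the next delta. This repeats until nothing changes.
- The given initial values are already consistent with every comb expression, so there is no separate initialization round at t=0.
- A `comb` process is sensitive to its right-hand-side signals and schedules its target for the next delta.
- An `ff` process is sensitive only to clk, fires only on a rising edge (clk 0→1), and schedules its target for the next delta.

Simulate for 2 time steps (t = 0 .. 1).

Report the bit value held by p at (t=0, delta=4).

0

t0.Δ0 clk=0 q=0 r=1 u=1 v=0 p=1
t0.Δ1 clk=1 q=0 r=1 u=1 v=0 p=1
t0.Δ2 clk=1 q=0 r=1 u=1 v=0 p=0
t0.Δ3 clk=1 q=1 r=0 u=0 v=1 p=0
t0.Δ4 clk=1 q=0 r=0 u=1 v=0 p=0
t0.Δ5 clk=1 q=0 r=0 u=0 v=1 p=0
t0.Δ6 clk=1 q=0 r=0 u=0 v=0 p=0
t1.Δ0 clk=1 q=0 r=0 u=0 v=0 p=0
t1.Δ1 clk=0 q=0 r=0 u=0 v=0 p=0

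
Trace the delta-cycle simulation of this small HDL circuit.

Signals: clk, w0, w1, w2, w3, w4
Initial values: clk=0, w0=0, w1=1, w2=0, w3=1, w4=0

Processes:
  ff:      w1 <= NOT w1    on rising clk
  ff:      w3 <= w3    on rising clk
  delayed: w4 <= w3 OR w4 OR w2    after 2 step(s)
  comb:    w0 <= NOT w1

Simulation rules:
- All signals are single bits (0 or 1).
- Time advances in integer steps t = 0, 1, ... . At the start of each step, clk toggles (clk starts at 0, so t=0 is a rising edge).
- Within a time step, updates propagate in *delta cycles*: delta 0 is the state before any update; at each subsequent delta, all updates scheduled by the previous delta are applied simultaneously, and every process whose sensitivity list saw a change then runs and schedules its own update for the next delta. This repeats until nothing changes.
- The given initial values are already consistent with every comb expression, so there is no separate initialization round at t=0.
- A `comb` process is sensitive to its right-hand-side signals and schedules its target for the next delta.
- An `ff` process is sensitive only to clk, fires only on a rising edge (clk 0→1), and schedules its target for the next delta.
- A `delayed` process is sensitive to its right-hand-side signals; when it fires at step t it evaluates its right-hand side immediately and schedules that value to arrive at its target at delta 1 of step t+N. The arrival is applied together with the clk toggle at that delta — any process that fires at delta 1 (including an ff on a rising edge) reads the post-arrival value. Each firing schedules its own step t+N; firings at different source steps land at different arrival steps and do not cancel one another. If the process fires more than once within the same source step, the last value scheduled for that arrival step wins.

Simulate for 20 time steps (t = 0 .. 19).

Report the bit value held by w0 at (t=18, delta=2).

1

t0.Δ0 w0=0 w3=1 clk=0 w2=0 w4=0 w1=1
t0.Δ1 w0=0 w3=1 clk=1 w2=0 w4=0 w1=1
t0.Δ2 w0=0 w3=1 clk=1 w2=0 w4=0 w1=0
t0.Δ3 w0=1 w3=1 clk=1 w2=0 w4=0 w1=0
t1.Δ0 w0=1 w3=1 clk=1 w2=0 w4=0 w1=0
t1.Δ1 w0=1 w3=1 clk=0 w2=0 w4=0 w1=0
t2.Δ0 w0=1 w3=1 clk=0 w2=0 w4=0 w1=0
t2.Δ1 w0=1 w3=1 clk=1 w2=0 w4=0 w1=0
t2.Δ2 w0=1 w3=1 clk=1 w2=0 w4=0 w1=1
t2.Δ3 w0=0 w3=1 clk=1 w2=0 w4=0 w1=1
t3.Δ0 w0=0 w3=1 clk=1 w2=0 w4=0 w1=1
t3.Δ1 w0=0 w3=1 clk=0 w2=0 w4=0 w1=1
t4.Δ0 w0=0 w3=1 clk=0 w2=0 w4=0 w1=1
t4.Δ1 w0=0 w3=1 clk=1 w2=0 w4=0 w1=1
t4.Δ2 w0=0 w3=1 clk=1 w2=0 w4=0 w1=0
t4.Δ3 w0=1 w3=1 clk=1 w2=0 w4=0 w1=0
t5.Δ0 w0=1 w3=1 clk=1 w2=0 w4=0 w1=0
t5.Δ1 w0=1 w3=1 clk=0 w2=0 w4=0 w1=0
t6.Δ0 w0=1 w3=1 clk=0 w2=0 w4=0 w1=0
t6.Δ1 w0=1 w3=1 clk=1 w2=0 w4=0 w1=0
t6.Δ2 w0=1 w3=1 clk=1 w2=0 w4=0 w1=1
t6.Δ3 w0=0 w3=1 clk=1 w2=0 w4=0 w1=1
t7.Δ0 w0=0 w3=1 clk=1 w2=0 w4=0 w1=1
t7.Δ1 w0=0 w3=1 clk=0 w2=0 w4=0 w1=1
t8.Δ0 w0=0 w3=1 clk=0 w2=0 w4=0 w1=1
t8.Δ1 w0=0 w3=1 clk=1 w2=0 w4=0 w1=1
t8.Δ2 w0=0 w3=1 clk=1 w2=0 w4=0 w1=0
t8.Δ3 w0=1 w3=1 clk=1 w2=0 w4=0 w1=0
t9.Δ0 w0=1 w3=1 clk=1 w2=0 w4=0 w1=0
t9.Δ1 w0=1 w3=1 clk=0 w2=0 w4=0 w1=0
t10.Δ0 w0=1 w3=1 clk=0 w2=0 w4=0 w1=0
t10.Δ1 w0=1 w3=1 clk=1 w2=0 w4=0 w1=0
t10.Δ2 w0=1 w3=1 clk=1 w2=0 w4=0 w1=1
t10.Δ3 w0=0 w3=1 clk=1 w2=0 w4=0 w1=1
t11.Δ0 w0=0 w3=1 clk=1 w2=0 w4=0 w1=1
t11.Δ1 w0=0 w3=1 clk=0 w2=0 w4=0 w1=1
t12.Δ0 w0=0 w3=1 clk=0 w2=0 w4=0 w1=1
t12.Δ1 w0=0 w3=1 clk=1 w2=0 w4=0 w1=1
t12.Δ2 w0=0 w3=1 clk=1 w2=0 w4=0 w1=0
t12.Δ3 w0=1 w3=1 clk=1 w2=0 w4=0 w1=0
t13.Δ0 w0=1 w3=1 clk=1 w2=0 w4=0 w1=0
t13.Δ1 w0=1 w3=1 clk=0 w2=0 w4=0 w1=0
t14.Δ0 w0=1 w3=1 clk=0 w2=0 w4=0 w1=0
t14.Δ1 w0=1 w3=1 clk=1 w2=0 w4=0 w1=0
t14.Δ2 w0=1 w3=1 clk=1 w2=0 w4=0 w1=1
t14.Δ3 w0=0 w3=1 clk=1 w2=0 w4=0 w1=1
t15.Δ0 w0=0 w3=1 clk=1 w2=0 w4=0 w1=1
t15.Δ1 w0=0 w3=1 clk=0 w2=0 w4=0 w1=1
t16.Δ0 w0=0 w3=1 clk=0 w2=0 w4=0 w1=1
t16.Δ1 w0=0 w3=1 clk=1 w2=0 w4=0 w1=1
t16.Δ2 w0=0 w3=1 clk=1 w2=0 w4=0 w1=0
t16.Δ3 w0=1 w3=1 clk=1 w2=0 w4=0 w1=0
t17.Δ0 w0=1 w3=1 clk=1 w2=0 w4=0 w1=0
t17.Δ1 w0=1 w3=1 clk=0 w2=0 w4=0 w1=0
t18.Δ0 w0=1 w3=1 clk=0 w2=0 w4=0 w1=0
t18.Δ1 w0=1 w3=1 clk=1 w2=0 w4=0 w1=0
t18.Δ2 w0=1 w3=1 clk=1 w2=0 w4=0 w1=1
t18.Δ3 w0=0 w3=1 clk=1 w2=0 w4=0 w1=1
t19.Δ0 w0=0 w3=1 clk=1 w2=0 w4=0 w1=1
t19.Δ1 w0=0 w3=1 clk=0 w2=0 w4=0 w1=1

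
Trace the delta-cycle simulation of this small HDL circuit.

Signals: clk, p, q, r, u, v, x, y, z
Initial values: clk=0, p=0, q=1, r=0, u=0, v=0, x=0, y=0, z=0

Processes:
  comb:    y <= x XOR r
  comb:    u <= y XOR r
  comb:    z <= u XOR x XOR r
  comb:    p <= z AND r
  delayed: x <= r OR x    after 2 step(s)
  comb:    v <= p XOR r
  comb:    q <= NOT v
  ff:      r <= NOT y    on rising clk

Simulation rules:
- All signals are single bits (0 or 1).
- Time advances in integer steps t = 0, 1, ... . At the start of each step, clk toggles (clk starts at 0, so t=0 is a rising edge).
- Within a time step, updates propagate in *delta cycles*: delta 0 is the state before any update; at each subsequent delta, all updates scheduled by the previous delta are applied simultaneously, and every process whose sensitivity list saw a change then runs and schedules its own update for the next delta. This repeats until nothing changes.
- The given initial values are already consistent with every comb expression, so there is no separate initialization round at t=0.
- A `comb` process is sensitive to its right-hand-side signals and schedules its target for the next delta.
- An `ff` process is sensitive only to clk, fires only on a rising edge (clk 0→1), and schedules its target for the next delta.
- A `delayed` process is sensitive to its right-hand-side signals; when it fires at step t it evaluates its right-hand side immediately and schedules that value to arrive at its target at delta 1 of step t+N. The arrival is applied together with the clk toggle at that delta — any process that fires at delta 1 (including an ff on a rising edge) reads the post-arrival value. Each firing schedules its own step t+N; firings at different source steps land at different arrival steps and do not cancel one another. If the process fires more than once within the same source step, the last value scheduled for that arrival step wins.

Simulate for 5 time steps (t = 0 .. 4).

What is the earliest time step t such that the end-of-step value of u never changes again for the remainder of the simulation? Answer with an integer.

t0.Δ0 r=0 v=0 x=0 p=0 u=0 q=1 clk=0 y=0 z=0
t0.Δ1 r=0 v=0 x=0 p=0 u=0 q=1 clk=1 y=0 z=0
t0.Δ2 r=1 v=0 x=0 p=0 u=0 q=1 clk=1 y=0 z=0
t0.Δ3 r=1 v=1 x=0 p=0 u=1 q=1 clk=1 y=1 z=1
t0.Δ4 r=1 v=1 x=0 p=1 u=0 q=0 clk=1 y=1 z=0
t0.Δ5 r=1 v=0 x=0 p=0 u=0 q=0 clk=1 y=1 z=1
t0.Δ6 r=1 v=1 x=0 p=1 u=0 q=1 clk=1 y=1 z=1
t0.Δ7 r=1 v=0 x=0 p=1 u=0 q=0 clk=1 y=1 z=1
t0.Δ8 r=1 v=0 x=0 p=1 u=0 q=1 clk=1 y=1 z=1
t1.Δ0 r=1 v=0 x=0 p=1 u=0 q=1 clk=1 y=1 z=1
t1.Δ1 r=1 v=0 x=0 p=1 u=0 q=1 clk=0 y=1 z=1
t2.Δ0 r=1 v=0 x=0 p=1 u=0 q=1 clk=0 y=1 z=1
t2.Δ1 r=1 v=0 x=1 p=1 u=0 q=1 clk=1 y=1 z=1
t2.Δ2 r=0 v=0 x=1 p=1 u=0 q=1 clk=1 y=0 z=0
t2.Δ3 r=0 v=1 x=1 p=0 u=0 q=1 clk=1 y=1 z=1
t2.Δ4 r=0 v=0 x=1 p=0 u=1 q=0 clk=1 y=1 z=1
t2.Δ5 r=0 v=0 x=1 p=0 u=1 q=1 clk=1 y=1 z=0
t3.Δ0 r=0 v=0 x=1 p=0 u=1 q=1 clk=1 y=1 z=0
t3.Δ1 r=0 v=0 x=1 p=0 u=1 q=1 clk=0 y=1 z=0
t4.Δ0 r=0 v=0 x=1 p=0 u=1 q=1 clk=0 y=1 z=0
t4.Δ1 r=0 v=0 x=1 p=0 u=1 q=1 clk=1 y=1 z=0

2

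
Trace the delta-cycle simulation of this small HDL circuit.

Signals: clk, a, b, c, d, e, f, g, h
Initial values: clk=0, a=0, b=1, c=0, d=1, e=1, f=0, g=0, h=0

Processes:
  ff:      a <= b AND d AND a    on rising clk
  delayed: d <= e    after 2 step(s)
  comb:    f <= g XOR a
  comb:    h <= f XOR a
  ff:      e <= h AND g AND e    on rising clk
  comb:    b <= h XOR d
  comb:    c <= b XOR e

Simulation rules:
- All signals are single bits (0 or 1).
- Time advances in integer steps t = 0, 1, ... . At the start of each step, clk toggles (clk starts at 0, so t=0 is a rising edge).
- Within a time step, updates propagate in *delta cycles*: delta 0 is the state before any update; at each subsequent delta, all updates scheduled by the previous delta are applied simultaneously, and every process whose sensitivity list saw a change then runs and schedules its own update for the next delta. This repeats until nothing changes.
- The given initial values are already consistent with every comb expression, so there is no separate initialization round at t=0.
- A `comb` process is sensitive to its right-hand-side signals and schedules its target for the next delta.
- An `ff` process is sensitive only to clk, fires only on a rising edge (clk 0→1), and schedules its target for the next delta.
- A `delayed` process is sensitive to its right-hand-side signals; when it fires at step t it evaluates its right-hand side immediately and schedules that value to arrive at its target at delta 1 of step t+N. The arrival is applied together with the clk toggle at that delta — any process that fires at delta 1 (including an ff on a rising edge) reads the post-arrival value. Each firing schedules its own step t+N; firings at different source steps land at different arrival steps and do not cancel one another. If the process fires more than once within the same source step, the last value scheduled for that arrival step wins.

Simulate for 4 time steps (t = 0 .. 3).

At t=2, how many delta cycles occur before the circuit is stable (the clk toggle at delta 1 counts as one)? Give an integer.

3

[bits: h,g,c,clk,f,a,d,b,e]
t=0: Δ0=000000111 Δ1=000100111 Δ2=000100110 Δ3=001100110 | 3Δ
t=1: Δ0=001100110 Δ1=001000110 | 1Δ
t=2: Δ0=001000110 Δ1=001100010 Δ2=001100000 Δ3=000100000 | 3Δ
t=3: Δ0=000100000 Δ1=000000000 | 1Δ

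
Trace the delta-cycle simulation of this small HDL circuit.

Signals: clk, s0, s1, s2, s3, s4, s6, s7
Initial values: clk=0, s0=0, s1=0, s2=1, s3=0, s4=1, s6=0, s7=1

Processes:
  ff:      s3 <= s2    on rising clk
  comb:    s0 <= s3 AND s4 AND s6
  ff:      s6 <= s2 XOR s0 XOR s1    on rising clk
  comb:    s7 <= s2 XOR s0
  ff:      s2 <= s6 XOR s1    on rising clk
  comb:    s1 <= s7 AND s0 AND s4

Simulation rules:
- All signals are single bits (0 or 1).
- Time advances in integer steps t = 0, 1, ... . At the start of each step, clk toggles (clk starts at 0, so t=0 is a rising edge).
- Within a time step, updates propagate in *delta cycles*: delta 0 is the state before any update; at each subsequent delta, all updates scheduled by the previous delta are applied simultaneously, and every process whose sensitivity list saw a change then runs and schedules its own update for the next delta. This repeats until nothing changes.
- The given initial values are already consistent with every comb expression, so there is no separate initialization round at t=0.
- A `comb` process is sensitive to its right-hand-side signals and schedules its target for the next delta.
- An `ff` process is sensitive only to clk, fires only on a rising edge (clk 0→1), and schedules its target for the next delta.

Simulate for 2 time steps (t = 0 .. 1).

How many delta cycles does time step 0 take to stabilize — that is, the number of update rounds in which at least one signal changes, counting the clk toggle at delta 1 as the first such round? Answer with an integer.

5

t0.Δ0 s7=1 s0=0 s1=0 s6=0 s4=1 s3=0 s2=1 clk=0
t0.Δ1 s7=1 s0=0 s1=0 s6=0 s4=1 s3=0 s2=1 clk=1
t0.Δ2 s7=1 s0=0 s1=0 s6=1 s4=1 s3=1 s2=0 clk=1
t0.Δ3 s7=0 s0=1 s1=0 s6=1 s4=1 s3=1 s2=0 clk=1
t0.Δ4 s7=1 s0=1 s1=0 s6=1 s4=1 s3=1 s2=0 clk=1
t0.Δ5 s7=1 s0=1 s1=1 s6=1 s4=1 s3=1 s2=0 clk=1
t1.Δ0 s7=1 s0=1 s1=1 s6=1 s4=1 s3=1 s2=0 clk=1
t1.Δ1 s7=1 s0=1 s1=1 s6=1 s4=1 s3=1 s2=0 clk=0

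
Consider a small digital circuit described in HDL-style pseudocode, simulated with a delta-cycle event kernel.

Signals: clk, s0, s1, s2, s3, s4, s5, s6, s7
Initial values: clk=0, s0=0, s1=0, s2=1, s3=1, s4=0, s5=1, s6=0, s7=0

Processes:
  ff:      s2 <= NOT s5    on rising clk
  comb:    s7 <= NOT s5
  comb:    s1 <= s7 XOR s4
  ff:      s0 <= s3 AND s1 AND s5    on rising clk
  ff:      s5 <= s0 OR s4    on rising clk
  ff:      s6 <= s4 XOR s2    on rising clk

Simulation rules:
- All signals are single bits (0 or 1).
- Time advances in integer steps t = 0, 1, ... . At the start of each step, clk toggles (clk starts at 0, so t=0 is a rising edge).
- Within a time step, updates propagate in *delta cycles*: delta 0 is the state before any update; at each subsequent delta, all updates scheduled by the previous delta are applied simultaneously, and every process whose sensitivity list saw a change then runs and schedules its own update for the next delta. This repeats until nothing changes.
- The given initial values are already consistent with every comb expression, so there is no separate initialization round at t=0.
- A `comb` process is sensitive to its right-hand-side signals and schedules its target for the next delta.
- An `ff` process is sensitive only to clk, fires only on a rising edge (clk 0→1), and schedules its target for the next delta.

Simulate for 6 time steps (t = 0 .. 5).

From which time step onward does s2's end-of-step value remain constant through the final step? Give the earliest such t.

t0.Δ0 s7=0 s2=1 s3=1 s1=0 s4=0 s0=0 s5=1 s6=0 clk=0
t0.Δ1 s7=0 s2=1 s3=1 s1=0 s4=0 s0=0 s5=1 s6=0 clk=1
t0.Δ2 s7=0 s2=0 s3=1 s1=0 s4=0 s0=0 s5=0 s6=1 clk=1
t0.Δ3 s7=1 s2=0 s3=1 s1=0 s4=0 s0=0 s5=0 s6=1 clk=1
t0.Δ4 s7=1 s2=0 s3=1 s1=1 s4=0 s0=0 s5=0 s6=1 clk=1
t1.Δ0 s7=1 s2=0 s3=1 s1=1 s4=0 s0=0 s5=0 s6=1 clk=1
t1.Δ1 s7=1 s2=0 s3=1 s1=1 s4=0 s0=0 s5=0 s6=1 clk=0
t2.Δ0 s7=1 s2=0 s3=1 s1=1 s4=0 s0=0 s5=0 s6=1 clk=0
t2.Δ1 s7=1 s2=0 s3=1 s1=1 s4=0 s0=0 s5=0 s6=1 clk=1
t2.Δ2 s7=1 s2=1 s3=1 s1=1 s4=0 s0=0 s5=0 s6=0 clk=1
t3.Δ0 s7=1 s2=1 s3=1 s1=1 s4=0 s0=0 s5=0 s6=0 clk=1
t3.Δ1 s7=1 s2=1 s3=1 s1=1 s4=0 s0=0 s5=0 s6=0 clk=0
t4.Δ0 s7=1 s2=1 s3=1 s1=1 s4=0 s0=0 s5=0 s6=0 clk=0
t4.Δ1 s7=1 s2=1 s3=1 s1=1 s4=0 s0=0 s5=0 s6=0 clk=1
t4.Δ2 s7=1 s2=1 s3=1 s1=1 s4=0 s0=0 s5=0 s6=1 clk=1
t5.Δ0 s7=1 s2=1 s3=1 s1=1 s4=0 s0=0 s5=0 s6=1 clk=1
t5.Δ1 s7=1 s2=1 s3=1 s1=1 s4=0 s0=0 s5=0 s6=1 clk=0

2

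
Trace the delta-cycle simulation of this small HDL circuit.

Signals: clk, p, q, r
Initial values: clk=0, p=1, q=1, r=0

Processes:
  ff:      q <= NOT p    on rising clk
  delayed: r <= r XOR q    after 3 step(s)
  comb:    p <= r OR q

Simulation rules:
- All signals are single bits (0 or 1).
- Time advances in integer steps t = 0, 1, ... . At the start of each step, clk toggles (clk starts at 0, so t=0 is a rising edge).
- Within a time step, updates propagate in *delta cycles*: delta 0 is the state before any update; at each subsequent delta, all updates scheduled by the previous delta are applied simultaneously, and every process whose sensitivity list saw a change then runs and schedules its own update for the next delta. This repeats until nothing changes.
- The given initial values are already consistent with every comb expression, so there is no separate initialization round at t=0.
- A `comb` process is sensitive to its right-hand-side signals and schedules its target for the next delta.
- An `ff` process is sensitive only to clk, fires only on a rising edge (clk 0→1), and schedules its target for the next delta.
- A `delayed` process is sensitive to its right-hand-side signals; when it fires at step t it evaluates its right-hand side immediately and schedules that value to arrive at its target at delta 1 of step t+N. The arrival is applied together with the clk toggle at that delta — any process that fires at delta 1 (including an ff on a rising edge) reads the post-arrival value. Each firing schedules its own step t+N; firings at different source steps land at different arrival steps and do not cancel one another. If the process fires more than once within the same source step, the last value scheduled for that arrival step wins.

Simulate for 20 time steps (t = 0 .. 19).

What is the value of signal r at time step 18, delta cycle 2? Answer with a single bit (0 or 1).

1

t0.Δ0 q=1 p=1 clk=0 r=0
t0.Δ1 q=1 p=1 clk=1 r=0
t0.Δ2 q=0 p=1 clk=1 r=0
t0.Δ3 q=0 p=0 clk=1 r=0
t1.Δ0 q=0 p=0 clk=1 r=0
t1.Δ1 q=0 p=0 clk=0 r=0
t2.Δ0 q=0 p=0 clk=0 r=0
t2.Δ1 q=0 p=0 clk=1 r=0
t2.Δ2 q=1 p=0 clk=1 r=0
t2.Δ3 q=1 p=1 clk=1 r=0
t3.Δ0 q=1 p=1 clk=1 r=0
t3.Δ1 q=1 p=1 clk=0 r=0
t4.Δ0 q=1 p=1 clk=0 r=0
t4.Δ1 q=1 p=1 clk=1 r=0
t4.Δ2 q=0 p=1 clk=1 r=0
t4.Δ3 q=0 p=0 clk=1 r=0
t5.Δ0 q=0 p=0 clk=1 r=0
t5.Δ1 q=0 p=0 clk=0 r=1
t5.Δ2 q=0 p=1 clk=0 r=1
t6.Δ0 q=0 p=1 clk=0 r=1
t6.Δ1 q=0 p=1 clk=1 r=1
t7.Δ0 q=0 p=1 clk=1 r=1
t7.Δ1 q=0 p=1 clk=0 r=0
t7.Δ2 q=0 p=0 clk=0 r=0
t8.Δ0 q=0 p=0 clk=0 r=0
t8.Δ1 q=0 p=0 clk=1 r=1
t8.Δ2 q=1 p=1 clk=1 r=1
t9.Δ0 q=1 p=1 clk=1 r=1
t9.Δ1 q=1 p=1 clk=0 r=1
t10.Δ0 q=1 p=1 clk=0 r=1
t10.Δ1 q=1 p=1 clk=1 r=0
t10.Δ2 q=0 p=1 clk=1 r=0
t10.Δ3 q=0 p=0 clk=1 r=0
t11.Δ0 q=0 p=0 clk=1 r=0
t11.Δ1 q=0 p=0 clk=0 r=0
t12.Δ0 q=0 p=0 clk=0 r=0
t12.Δ1 q=0 p=0 clk=1 r=0
t12.Δ2 q=1 p=0 clk=1 r=0
t12.Δ3 q=1 p=1 clk=1 r=0
t13.Δ0 q=1 p=1 clk=1 r=0
t13.Δ1 q=1 p=1 clk=0 r=0
t14.Δ0 q=1 p=1 clk=0 r=0
t14.Δ1 q=1 p=1 clk=1 r=0
t14.Δ2 q=0 p=1 clk=1 r=0
t14.Δ3 q=0 p=0 clk=1 r=0
t15.Δ0 q=0 p=0 clk=1 r=0
t15.Δ1 q=0 p=0 clk=0 r=1
t15.Δ2 q=0 p=1 clk=0 r=1
t16.Δ0 q=0 p=1 clk=0 r=1
t16.Δ1 q=0 p=1 clk=1 r=1
t17.Δ0 q=0 p=1 clk=1 r=1
t17.Δ1 q=0 p=1 clk=0 r=0
t17.Δ2 q=0 p=0 clk=0 r=0
t18.Δ0 q=0 p=0 clk=0 r=0
t18.Δ1 q=0 p=0 clk=1 r=1
t18.Δ2 q=1 p=1 clk=1 r=1
t19.Δ0 q=1 p=1 clk=1 r=1
t19.Δ1 q=1 p=1 clk=0 r=1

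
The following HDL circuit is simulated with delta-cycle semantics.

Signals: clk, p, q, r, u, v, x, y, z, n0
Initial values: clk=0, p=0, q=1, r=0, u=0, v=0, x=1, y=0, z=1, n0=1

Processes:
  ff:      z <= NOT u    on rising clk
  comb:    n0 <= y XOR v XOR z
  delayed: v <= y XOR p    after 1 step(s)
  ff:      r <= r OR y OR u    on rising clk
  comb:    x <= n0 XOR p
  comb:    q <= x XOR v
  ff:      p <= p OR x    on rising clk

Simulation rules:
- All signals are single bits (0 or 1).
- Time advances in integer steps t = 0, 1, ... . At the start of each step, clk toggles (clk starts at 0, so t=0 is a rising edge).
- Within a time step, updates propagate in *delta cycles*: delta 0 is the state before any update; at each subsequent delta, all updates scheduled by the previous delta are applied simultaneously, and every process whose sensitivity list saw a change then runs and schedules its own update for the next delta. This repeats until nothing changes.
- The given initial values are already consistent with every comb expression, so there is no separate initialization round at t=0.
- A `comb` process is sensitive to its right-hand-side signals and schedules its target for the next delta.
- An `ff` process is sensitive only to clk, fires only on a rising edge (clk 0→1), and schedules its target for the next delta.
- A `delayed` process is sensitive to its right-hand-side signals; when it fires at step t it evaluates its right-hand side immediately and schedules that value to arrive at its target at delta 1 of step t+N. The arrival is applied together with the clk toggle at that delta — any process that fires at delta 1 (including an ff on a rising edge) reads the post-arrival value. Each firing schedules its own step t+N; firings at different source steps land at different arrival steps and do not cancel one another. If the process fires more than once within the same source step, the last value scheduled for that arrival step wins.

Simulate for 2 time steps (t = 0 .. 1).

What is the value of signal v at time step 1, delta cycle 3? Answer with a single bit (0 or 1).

1

t0.Δ0 clk=0 y=0 n0=1 u=0 q=1 v=0 z=1 x=1 p=0 r=0
t0.Δ1 clk=1 y=0 n0=1 u=0 q=1 v=0 z=1 x=1 p=0 r=0
t0.Δ2 clk=1 y=0 n0=1 u=0 q=1 v=0 z=1 x=1 p=1 r=0
t0.Δ3 clk=1 y=0 n0=1 u=0 q=1 v=0 z=1 x=0 p=1 r=0
t0.Δ4 clk=1 y=0 n0=1 u=0 q=0 v=0 z=1 x=0 p=1 r=0
t1.Δ0 clk=1 y=0 n0=1 u=0 q=0 v=0 z=1 x=0 p=1 r=0
t1.Δ1 clk=0 y=0 n0=1 u=0 q=0 v=1 z=1 x=0 p=1 r=0
t1.Δ2 clk=0 y=0 n0=0 u=0 q=1 v=1 z=1 x=0 p=1 r=0
t1.Δ3 clk=0 y=0 n0=0 u=0 q=1 v=1 z=1 x=1 p=1 r=0
t1.Δ4 clk=0 y=0 n0=0 u=0 q=0 v=1 z=1 x=1 p=1 r=0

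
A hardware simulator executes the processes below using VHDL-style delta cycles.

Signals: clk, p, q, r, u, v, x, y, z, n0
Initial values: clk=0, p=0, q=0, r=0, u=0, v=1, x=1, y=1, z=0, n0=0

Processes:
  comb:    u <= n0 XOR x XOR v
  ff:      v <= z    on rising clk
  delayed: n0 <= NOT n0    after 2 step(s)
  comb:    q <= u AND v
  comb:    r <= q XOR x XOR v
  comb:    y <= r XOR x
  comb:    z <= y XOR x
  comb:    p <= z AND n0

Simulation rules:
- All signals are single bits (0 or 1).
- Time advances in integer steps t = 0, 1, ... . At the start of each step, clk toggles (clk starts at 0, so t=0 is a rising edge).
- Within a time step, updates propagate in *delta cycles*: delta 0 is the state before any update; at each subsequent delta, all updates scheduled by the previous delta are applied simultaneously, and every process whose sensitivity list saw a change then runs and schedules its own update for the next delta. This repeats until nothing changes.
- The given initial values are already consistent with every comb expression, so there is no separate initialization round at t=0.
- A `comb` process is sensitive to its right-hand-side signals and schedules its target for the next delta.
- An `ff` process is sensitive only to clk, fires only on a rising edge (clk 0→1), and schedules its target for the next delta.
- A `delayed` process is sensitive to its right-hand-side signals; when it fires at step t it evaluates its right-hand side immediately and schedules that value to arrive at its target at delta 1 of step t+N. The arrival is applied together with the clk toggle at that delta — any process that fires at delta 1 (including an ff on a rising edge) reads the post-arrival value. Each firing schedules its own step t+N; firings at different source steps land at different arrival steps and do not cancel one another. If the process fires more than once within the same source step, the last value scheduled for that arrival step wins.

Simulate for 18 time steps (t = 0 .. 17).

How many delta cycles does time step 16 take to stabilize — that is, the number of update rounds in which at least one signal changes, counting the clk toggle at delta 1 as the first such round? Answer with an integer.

t0.Δ0 n0=0 z=0 y=1 clk=0 p=0 v=1 q=0 u=0 r=0 x=1
t0.Δ1 n0=0 z=0 y=1 clk=1 p=0 v=1 q=0 u=0 r=0 x=1
t0.Δ2 n0=0 z=0 y=1 clk=1 p=0 v=0 q=0 u=0 r=0 x=1
t0.Δ3 n0=0 z=0 y=1 clk=1 p=0 v=0 q=0 u=1 r=1 x=1
t0.Δ4 n0=0 z=0 y=0 clk=1 p=0 v=0 q=0 u=1 r=1 x=1
t0.Δ5 n0=0 z=1 y=0 clk=1 p=0 v=0 q=0 u=1 r=1 x=1
t1.Δ0 n0=0 z=1 y=0 clk=1 p=0 v=0 q=0 u=1 r=1 x=1
t1.Δ1 n0=0 z=1 y=0 clk=0 p=0 v=0 q=0 u=1 r=1 x=1
t2.Δ0 n0=0 z=1 y=0 clk=0 p=0 v=0 q=0 u=1 r=1 x=1
t2.Δ1 n0=0 z=1 y=0 clk=1 p=0 v=0 q=0 u=1 r=1 x=1
t2.Δ2 n0=0 z=1 y=0 clk=1 p=0 v=1 q=0 u=1 r=1 x=1
t2.Δ3 n0=0 z=1 y=0 clk=1 p=0 v=1 q=1 u=0 r=0 x=1
t2.Δ4 n0=0 z=1 y=1 clk=1 p=0 v=1 q=0 u=0 r=1 x=1
t2.Δ5 n0=0 z=0 y=0 clk=1 p=0 v=1 q=0 u=0 r=0 x=1
t2.Δ6 n0=0 z=1 y=1 clk=1 p=0 v=1 q=0 u=0 r=0 x=1
t2.Δ7 n0=0 z=0 y=1 clk=1 p=0 v=1 q=0 u=0 r=0 x=1
t3.Δ0 n0=0 z=0 y=1 clk=1 p=0 v=1 q=0 u=0 r=0 x=1
t3.Δ1 n0=0 z=0 y=1 clk=0 p=0 v=1 q=0 u=0 r=0 x=1
t4.Δ0 n0=0 z=0 y=1 clk=0 p=0 v=1 q=0 u=0 r=0 x=1
t4.Δ1 n0=0 z=0 y=1 clk=1 p=0 v=1 q=0 u=0 r=0 x=1
t4.Δ2 n0=0 z=0 y=1 clk=1 p=0 v=0 q=0 u=0 r=0 x=1
t4.Δ3 n0=0 z=0 y=1 clk=1 p=0 v=0 q=0 u=1 r=1 x=1
t4.Δ4 n0=0 z=0 y=0 clk=1 p=0 v=0 q=0 u=1 r=1 x=1
t4.Δ5 n0=0 z=1 y=0 clk=1 p=0 v=0 q=0 u=1 r=1 x=1
t5.Δ0 n0=0 z=1 y=0 clk=1 p=0 v=0 q=0 u=1 r=1 x=1
t5.Δ1 n0=0 z=1 y=0 clk=0 p=0 v=0 q=0 u=1 r=1 x=1
t6.Δ0 n0=0 z=1 y=0 clk=0 p=0 v=0 q=0 u=1 r=1 x=1
t6.Δ1 n0=0 z=1 y=0 clk=1 p=0 v=0 q=0 u=1 r=1 x=1
t6.Δ2 n0=0 z=1 y=0 clk=1 p=0 v=1 q=0 u=1 r=1 x=1
t6.Δ3 n0=0 z=1 y=0 clk=1 p=0 v=1 q=1 u=0 r=0 x=1
t6.Δ4 n0=0 z=1 y=1 clk=1 p=0 v=1 q=0 u=0 r=1 x=1
t6.Δ5 n0=0 z=0 y=0 clk=1 p=0 v=1 q=0 u=0 r=0 x=1
t6.Δ6 n0=0 z=1 y=1 clk=1 p=0 v=1 q=0 u=0 r=0 x=1
t6.Δ7 n0=0 z=0 y=1 clk=1 p=0 v=1 q=0 u=0 r=0 x=1
t7.Δ0 n0=0 z=0 y=1 clk=1 p=0 v=1 q=0 u=0 r=0 x=1
t7.Δ1 n0=0 z=0 y=1 clk=0 p=0 v=1 q=0 u=0 r=0 x=1
t8.Δ0 n0=0 z=0 y=1 clk=0 p=0 v=1 q=0 u=0 r=0 x=1
t8.Δ1 n0=0 z=0 y=1 clk=1 p=0 v=1 q=0 u=0 r=0 x=1
t8.Δ2 n0=0 z=0 y=1 clk=1 p=0 v=0 q=0 u=0 r=0 x=1
t8.Δ3 n0=0 z=0 y=1 clk=1 p=0 v=0 q=0 u=1 r=1 x=1
t8.Δ4 n0=0 z=0 y=0 clk=1 p=0 v=0 q=0 u=1 r=1 x=1
t8.Δ5 n0=0 z=1 y=0 clk=1 p=0 v=0 q=0 u=1 r=1 x=1
t9.Δ0 n0=0 z=1 y=0 clk=1 p=0 v=0 q=0 u=1 r=1 x=1
t9.Δ1 n0=0 z=1 y=0 clk=0 p=0 v=0 q=0 u=1 r=1 x=1
t10.Δ0 n0=0 z=1 y=0 clk=0 p=0 v=0 q=0 u=1 r=1 x=1
t10.Δ1 n0=0 z=1 y=0 clk=1 p=0 v=0 q=0 u=1 r=1 x=1
t10.Δ2 n0=0 z=1 y=0 clk=1 p=0 v=1 q=0 u=1 r=1 x=1
t10.Δ3 n0=0 z=1 y=0 clk=1 p=0 v=1 q=1 u=0 r=0 x=1
t10.Δ4 n0=0 z=1 y=1 clk=1 p=0 v=1 q=0 u=0 r=1 x=1
t10.Δ5 n0=0 z=0 y=0 clk=1 p=0 v=1 q=0 u=0 r=0 x=1
t10.Δ6 n0=0 z=1 y=1 clk=1 p=0 v=1 q=0 u=0 r=0 x=1
t10.Δ7 n0=0 z=0 y=1 clk=1 p=0 v=1 q=0 u=0 r=0 x=1
t11.Δ0 n0=0 z=0 y=1 clk=1 p=0 v=1 q=0 u=0 r=0 x=1
t11.Δ1 n0=0 z=0 y=1 clk=0 p=0 v=1 q=0 u=0 r=0 x=1
t12.Δ0 n0=0 z=0 y=1 clk=0 p=0 v=1 q=0 u=0 r=0 x=1
t12.Δ1 n0=0 z=0 y=1 clk=1 p=0 v=1 q=0 u=0 r=0 x=1
t12.Δ2 n0=0 z=0 y=1 clk=1 p=0 v=0 q=0 u=0 r=0 x=1
t12.Δ3 n0=0 z=0 y=1 clk=1 p=0 v=0 q=0 u=1 r=1 x=1
t12.Δ4 n0=0 z=0 y=0 clk=1 p=0 v=0 q=0 u=1 r=1 x=1
t12.Δ5 n0=0 z=1 y=0 clk=1 p=0 v=0 q=0 u=1 r=1 x=1
t13.Δ0 n0=0 z=1 y=0 clk=1 p=0 v=0 q=0 u=1 r=1 x=1
t13.Δ1 n0=0 z=1 y=0 clk=0 p=0 v=0 q=0 u=1 r=1 x=1
t14.Δ0 n0=0 z=1 y=0 clk=0 p=0 v=0 q=0 u=1 r=1 x=1
t14.Δ1 n0=0 z=1 y=0 clk=1 p=0 v=0 q=0 u=1 r=1 x=1
t14.Δ2 n0=0 z=1 y=0 clk=1 p=0 v=1 q=0 u=1 r=1 x=1
t14.Δ3 n0=0 z=1 y=0 clk=1 p=0 v=1 q=1 u=0 r=0 x=1
t14.Δ4 n0=0 z=1 y=1 clk=1 p=0 v=1 q=0 u=0 r=1 x=1
t14.Δ5 n0=0 z=0 y=0 clk=1 p=0 v=1 q=0 u=0 r=0 x=1
t14.Δ6 n0=0 z=1 y=1 clk=1 p=0 v=1 q=0 u=0 r=0 x=1
t14.Δ7 n0=0 z=0 y=1 clk=1 p=0 v=1 q=0 u=0 r=0 x=1
t15.Δ0 n0=0 z=0 y=1 clk=1 p=0 v=1 q=0 u=0 r=0 x=1
t15.Δ1 n0=0 z=0 y=1 clk=0 p=0 v=1 q=0 u=0 r=0 x=1
t16.Δ0 n0=0 z=0 y=1 clk=0 p=0 v=1 q=0 u=0 r=0 x=1
t16.Δ1 n0=0 z=0 y=1 clk=1 p=0 v=1 q=0 u=0 r=0 x=1
t16.Δ2 n0=0 z=0 y=1 clk=1 p=0 v=0 q=0 u=0 r=0 x=1
t16.Δ3 n0=0 z=0 y=1 clk=1 p=0 v=0 q=0 u=1 r=1 x=1
t16.Δ4 n0=0 z=0 y=0 clk=1 p=0 v=0 q=0 u=1 r=1 x=1
t16.Δ5 n0=0 z=1 y=0 clk=1 p=0 v=0 q=0 u=1 r=1 x=1
t17.Δ0 n0=0 z=1 y=0 clk=1 p=0 v=0 q=0 u=1 r=1 x=1
t17.Δ1 n0=0 z=1 y=0 clk=0 p=0 v=0 q=0 u=1 r=1 x=1

5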